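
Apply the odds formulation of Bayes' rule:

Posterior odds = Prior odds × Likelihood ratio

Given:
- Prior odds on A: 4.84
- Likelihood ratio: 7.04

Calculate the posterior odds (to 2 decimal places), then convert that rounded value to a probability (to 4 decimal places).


Step 1: Calculate posterior odds
Posterior odds = Prior odds × LR
               = 4.84 × 7.04
               = 34.07

Step 2: Convert to probability
P(A|E) = Posterior odds / (1 + Posterior odds)
       = 34.07 / (1 + 34.07)
       = 34.07 / 35.07
       = 0.9715

The evidence increased P(A) from 0.8288 to 0.9715.


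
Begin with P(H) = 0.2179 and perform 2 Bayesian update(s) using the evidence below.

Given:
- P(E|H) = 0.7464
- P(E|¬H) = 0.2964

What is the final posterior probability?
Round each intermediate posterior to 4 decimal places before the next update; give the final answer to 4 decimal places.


Sequential Bayesian updating:

Initial prior: P(H) = 0.2179

Update 1:
  P(E) = 0.7464 × 0.2179 + 0.2964 × 0.7821 = 0.16264056 + 0.23181444 = 0.39445500
  P(H|E) = 0.16264056 / 0.39445500 = 0.4123

Update 2:
  P(E) = 0.7464 × 0.4123 + 0.2964 × 0.5877 = 0.30774072 + 0.17419428 = 0.48193500
  P(H|E) = 0.30774072 / 0.48193500 = 0.6386

Final posterior: 0.6386


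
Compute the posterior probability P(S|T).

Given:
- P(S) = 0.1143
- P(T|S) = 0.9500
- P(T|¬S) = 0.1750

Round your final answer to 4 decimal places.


Bayes' theorem: P(S|T) = P(T|S) × P(S) / P(T)

Step 1: Calculate P(T) using law of total probability
P(T) = P(T|S)P(S) + P(T|¬S)P(¬S)
     = 0.9500 × 0.1143 + 0.1750 × 0.8857
     = 0.10858500 + 0.15499750
     = 0.26358250

Step 2: Apply Bayes' theorem
P(S|T) = P(T|S) × P(S) / P(T)
       = 0.10858500 / 0.26358250
       = 0.4120


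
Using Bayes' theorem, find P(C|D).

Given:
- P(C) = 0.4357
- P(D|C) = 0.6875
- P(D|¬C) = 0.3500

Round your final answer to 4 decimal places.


Bayes' theorem: P(C|D) = P(D|C) × P(C) / P(D)

Step 1: Calculate P(D) using law of total probability
P(D) = P(D|C)P(C) + P(D|¬C)P(¬C)
     = 0.6875 × 0.4357 + 0.3500 × 0.5643
     = 0.29954375 + 0.19750500
     = 0.49704875

Step 2: Apply Bayes' theorem
P(C|D) = P(D|C) × P(C) / P(D)
       = 0.29954375 / 0.49704875
       = 0.6026


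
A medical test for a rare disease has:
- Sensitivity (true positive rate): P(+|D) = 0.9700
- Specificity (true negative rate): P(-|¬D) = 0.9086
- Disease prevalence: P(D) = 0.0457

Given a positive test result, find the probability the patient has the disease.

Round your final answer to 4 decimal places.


Let D = has disease, + = positive test

Given:
- P(D) = 0.0457 (prevalence)
- P(+|D) = 0.9700 (sensitivity)
- P(-|¬D) = 0.9086 (specificity)
- P(+|¬D) = 0.0914 (false positive rate = 1 - specificity)

Step 1: Find P(+)
P(+) = P(+|D)P(D) + P(+|¬D)P(¬D)
     = 0.9700 × 0.0457 + 0.0914 × 0.9543
     = 0.04432900 + 0.08722302
     = 0.13155202

Step 2: Apply Bayes' theorem for P(D|+)
P(D|+) = P(+|D)P(D) / P(+)
       = 0.04432900 / 0.13155202
       = 0.3370


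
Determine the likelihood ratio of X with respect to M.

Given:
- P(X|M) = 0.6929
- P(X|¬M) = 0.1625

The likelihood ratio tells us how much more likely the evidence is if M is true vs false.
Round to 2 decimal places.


Likelihood Ratio (LR) = P(X|M) / P(X|¬M)

LR = 0.6929 / 0.1625
   = 4.26

The evidence is 4.26 times more likely if M is true than if M is false.
Because LR exceeds 1, X is evidence for M.


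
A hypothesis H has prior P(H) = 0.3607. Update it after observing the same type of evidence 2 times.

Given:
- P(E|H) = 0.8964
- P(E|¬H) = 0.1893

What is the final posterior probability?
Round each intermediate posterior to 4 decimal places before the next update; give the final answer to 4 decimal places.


Sequential Bayesian updating:

Initial prior: P(H) = 0.3607

Update 1:
  P(E) = 0.8964 × 0.3607 + 0.1893 × 0.6393 = 0.32333148 + 0.12101949 = 0.44435097
  P(H|E) = 0.32333148 / 0.44435097 = 0.7276

Update 2:
  P(E) = 0.8964 × 0.7276 + 0.1893 × 0.2724 = 0.65222064 + 0.05156532 = 0.70378596
  P(H|E) = 0.65222064 / 0.70378596 = 0.9267

Final posterior: 0.9267


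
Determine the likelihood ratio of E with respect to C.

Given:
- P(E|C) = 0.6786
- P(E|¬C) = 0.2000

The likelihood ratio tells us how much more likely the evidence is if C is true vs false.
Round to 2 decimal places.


Likelihood Ratio (LR) = P(E|C) / P(E|¬C)

LR = 0.6786 / 0.2000
   = 3.39

The evidence is 3.39 times more likely if C is true than if C is false.
Because LR exceeds 1, E is evidence for C.


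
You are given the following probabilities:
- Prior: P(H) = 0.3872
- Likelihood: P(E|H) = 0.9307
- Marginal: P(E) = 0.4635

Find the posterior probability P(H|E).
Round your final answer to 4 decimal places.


Using Bayes' theorem:

P(H|E) = P(E|H) × P(H) / P(E)
       = 0.9307 × 0.3872 / 0.4635
       = 0.36036704 / 0.4635
       = 0.7775

The evidence strengthens our belief in H.
Prior: 0.3872 → Posterior: 0.7775


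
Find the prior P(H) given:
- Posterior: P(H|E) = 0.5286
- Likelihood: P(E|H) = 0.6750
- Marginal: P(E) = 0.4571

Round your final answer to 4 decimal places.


From Bayes' theorem: P(H|E) = P(E|H) × P(H) / P(E)

Rearranging for P(H):
P(H) = P(H|E) × P(E) / P(E|H)
     = 0.5286 × 0.4571 / 0.6750
     = 0.24162306 / 0.6750
     = 0.3580


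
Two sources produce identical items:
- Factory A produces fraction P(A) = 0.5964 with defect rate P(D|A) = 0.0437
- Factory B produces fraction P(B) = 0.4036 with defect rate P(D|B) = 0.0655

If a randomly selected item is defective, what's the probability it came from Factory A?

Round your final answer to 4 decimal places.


Let A = from Factory A, D = defective

Given:
- P(A) = 0.5964, P(B) = 0.4036
- P(D|A) = 0.0437, P(D|B) = 0.0655

Step 1: Find P(D)
P(D) = P(D|A)P(A) + P(D|B)P(B)
     = 0.0437 × 0.5964 + 0.0655 × 0.4036
     = 0.02606268 + 0.02643580
     = 0.05249848

Step 2: Apply Bayes' theorem
P(A|D) = P(D|A)P(A) / P(D)
       = 0.02606268 / 0.05249848
       = 0.4964


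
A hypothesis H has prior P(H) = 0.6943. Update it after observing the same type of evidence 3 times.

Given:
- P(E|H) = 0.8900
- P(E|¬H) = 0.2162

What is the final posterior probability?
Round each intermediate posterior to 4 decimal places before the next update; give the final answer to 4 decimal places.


Sequential Bayesian updating:

Initial prior: P(H) = 0.6943

Update 1:
  P(E) = 0.8900 × 0.6943 + 0.2162 × 0.3057 = 0.61792700 + 0.06609234 = 0.68401934
  P(H|E) = 0.61792700 / 0.68401934 = 0.9034

Update 2:
  P(E) = 0.8900 × 0.9034 + 0.2162 × 0.0966 = 0.80402600 + 0.02088492 = 0.82491092
  P(H|E) = 0.80402600 / 0.82491092 = 0.9747

Update 3:
  P(E) = 0.8900 × 0.9747 + 0.2162 × 0.0253 = 0.86748300 + 0.00546986 = 0.87295286
  P(H|E) = 0.86748300 / 0.87295286 = 0.9937

Final posterior: 0.9937


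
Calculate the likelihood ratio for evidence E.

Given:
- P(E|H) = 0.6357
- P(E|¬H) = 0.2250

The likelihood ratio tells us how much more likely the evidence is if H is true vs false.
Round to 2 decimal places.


Likelihood Ratio (LR) = P(E|H) / P(E|¬H)

LR = 0.6357 / 0.2250
   = 2.83

The evidence is 2.83 times more likely if H is true than if H is false.
Because LR exceeds 1, E is evidence for H.


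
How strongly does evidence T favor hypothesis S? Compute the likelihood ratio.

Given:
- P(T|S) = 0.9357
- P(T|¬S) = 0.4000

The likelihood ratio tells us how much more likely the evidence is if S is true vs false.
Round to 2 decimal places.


Likelihood Ratio (LR) = P(T|S) / P(T|¬S)

LR = 0.9357 / 0.4000
   = 2.34

The evidence is 2.34 times more likely if S is true than if S is false.
Since LR > 1, the evidence supports S over ¬S.


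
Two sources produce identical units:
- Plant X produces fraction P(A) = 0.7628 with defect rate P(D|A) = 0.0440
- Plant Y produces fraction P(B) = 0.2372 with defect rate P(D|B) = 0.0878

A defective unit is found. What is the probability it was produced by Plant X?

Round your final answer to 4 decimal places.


Let A = from Plant X, D = defective

Given:
- P(A) = 0.7628, P(B) = 0.2372
- P(D|A) = 0.0440, P(D|B) = 0.0878

Step 1: Find P(D)
P(D) = P(D|A)P(A) + P(D|B)P(B)
     = 0.0440 × 0.7628 + 0.0878 × 0.2372
     = 0.03356320 + 0.02082616
     = 0.05438936

Step 2: Apply Bayes' theorem
P(A|D) = P(D|A)P(A) / P(D)
       = 0.03356320 / 0.05438936
       = 0.6171


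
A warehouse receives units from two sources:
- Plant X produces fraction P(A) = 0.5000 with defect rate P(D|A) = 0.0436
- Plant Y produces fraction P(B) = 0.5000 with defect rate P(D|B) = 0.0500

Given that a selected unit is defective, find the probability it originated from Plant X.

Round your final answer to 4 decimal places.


Let A = from Plant X, D = defective

Given:
- P(A) = 0.5000, P(B) = 0.5000
- P(D|A) = 0.0436, P(D|B) = 0.0500

Step 1: Find P(D)
P(D) = P(D|A)P(A) + P(D|B)P(B)
     = 0.0436 × 0.5000 + 0.0500 × 0.5000
     = 0.02180000 + 0.02500000
     = 0.04680000

Step 2: Apply Bayes' theorem
P(A|D) = P(D|A)P(A) / P(D)
       = 0.02180000 / 0.04680000
       = 0.4658


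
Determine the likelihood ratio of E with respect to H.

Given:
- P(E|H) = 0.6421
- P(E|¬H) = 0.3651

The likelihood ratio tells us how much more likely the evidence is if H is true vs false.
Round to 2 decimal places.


Likelihood Ratio (LR) = P(E|H) / P(E|¬H)

LR = 0.6421 / 0.3651
   = 1.76

The evidence is 1.76 times more likely if H is true than if H is false.
Because LR exceeds 1, E is evidence for H.


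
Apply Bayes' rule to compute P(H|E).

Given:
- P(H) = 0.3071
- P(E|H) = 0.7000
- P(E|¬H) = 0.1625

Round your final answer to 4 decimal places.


Bayes' theorem: P(H|E) = P(E|H) × P(H) / P(E)

Step 1: Calculate P(E) using law of total probability
P(E) = P(E|H)P(H) + P(E|¬H)P(¬H)
     = 0.7000 × 0.3071 + 0.1625 × 0.6929
     = 0.21497000 + 0.11259625
     = 0.32756625

Step 2: Apply Bayes' theorem
P(H|E) = P(E|H) × P(H) / P(E)
       = 0.21497000 / 0.32756625
       = 0.6563


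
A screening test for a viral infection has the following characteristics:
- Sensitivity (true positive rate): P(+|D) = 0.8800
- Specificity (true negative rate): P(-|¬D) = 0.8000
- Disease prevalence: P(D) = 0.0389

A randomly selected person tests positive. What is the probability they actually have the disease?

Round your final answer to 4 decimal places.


Let D = has disease, + = positive test

Given:
- P(D) = 0.0389 (prevalence)
- P(+|D) = 0.8800 (sensitivity)
- P(-|¬D) = 0.8000 (specificity)
- P(+|¬D) = 0.2000 (false positive rate = 1 - specificity)

Step 1: Find P(+)
P(+) = P(+|D)P(D) + P(+|¬D)P(¬D)
     = 0.8800 × 0.0389 + 0.2000 × 0.9611
     = 0.03423200 + 0.19222000
     = 0.22645200

Step 2: Apply Bayes' theorem for P(D|+)
P(D|+) = P(+|D)P(D) / P(+)
       = 0.03423200 / 0.22645200
       = 0.1512


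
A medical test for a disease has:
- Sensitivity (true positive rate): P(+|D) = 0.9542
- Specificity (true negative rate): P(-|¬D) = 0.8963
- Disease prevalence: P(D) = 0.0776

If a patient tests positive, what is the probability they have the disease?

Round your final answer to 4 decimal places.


Let D = has disease, + = positive test

Given:
- P(D) = 0.0776 (prevalence)
- P(+|D) = 0.9542 (sensitivity)
- P(-|¬D) = 0.8963 (specificity)
- P(+|¬D) = 0.1037 (false positive rate = 1 - specificity)

Step 1: Find P(+)
P(+) = P(+|D)P(D) + P(+|¬D)P(¬D)
     = 0.9542 × 0.0776 + 0.1037 × 0.9224
     = 0.07404592 + 0.09565288
     = 0.16969880

Step 2: Apply Bayes' theorem for P(D|+)
P(D|+) = P(+|D)P(D) / P(+)
       = 0.07404592 / 0.16969880
       = 0.4363


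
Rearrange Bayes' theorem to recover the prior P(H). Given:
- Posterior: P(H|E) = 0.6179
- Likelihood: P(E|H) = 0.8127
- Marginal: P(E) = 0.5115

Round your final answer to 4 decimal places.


From Bayes' theorem: P(H|E) = P(E|H) × P(H) / P(E)

Rearranging for P(H):
P(H) = P(H|E) × P(E) / P(E|H)
     = 0.6179 × 0.5115 / 0.8127
     = 0.31605585 / 0.8127
     = 0.3889


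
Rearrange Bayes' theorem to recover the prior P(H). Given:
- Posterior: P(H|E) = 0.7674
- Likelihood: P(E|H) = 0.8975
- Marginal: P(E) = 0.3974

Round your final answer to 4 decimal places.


From Bayes' theorem: P(H|E) = P(E|H) × P(H) / P(E)

Rearranging for P(H):
P(H) = P(H|E) × P(E) / P(E|H)
     = 0.7674 × 0.3974 / 0.8975
     = 0.30496476 / 0.8975
     = 0.3398


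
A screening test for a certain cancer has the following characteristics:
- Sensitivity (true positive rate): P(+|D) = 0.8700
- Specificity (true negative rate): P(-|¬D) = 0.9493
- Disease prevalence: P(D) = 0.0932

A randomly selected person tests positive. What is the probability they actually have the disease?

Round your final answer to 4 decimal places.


Let D = has disease, + = positive test

Given:
- P(D) = 0.0932 (prevalence)
- P(+|D) = 0.8700 (sensitivity)
- P(-|¬D) = 0.9493 (specificity)
- P(+|¬D) = 0.0507 (false positive rate = 1 - specificity)

Step 1: Find P(+)
P(+) = P(+|D)P(D) + P(+|¬D)P(¬D)
     = 0.8700 × 0.0932 + 0.0507 × 0.9068
     = 0.08108400 + 0.04597476
     = 0.12705876

Step 2: Apply Bayes' theorem for P(D|+)
P(D|+) = P(+|D)P(D) / P(+)
       = 0.08108400 / 0.12705876
       = 0.6382


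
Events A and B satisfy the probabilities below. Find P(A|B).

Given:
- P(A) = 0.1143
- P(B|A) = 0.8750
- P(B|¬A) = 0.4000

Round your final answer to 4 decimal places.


Bayes' theorem: P(A|B) = P(B|A) × P(A) / P(B)

Step 1: Calculate P(B) using law of total probability
P(B) = P(B|A)P(A) + P(B|¬A)P(¬A)
     = 0.8750 × 0.1143 + 0.4000 × 0.8857
     = 0.10001250 + 0.35428000
     = 0.45429250

Step 2: Apply Bayes' theorem
P(A|B) = P(B|A) × P(A) / P(B)
       = 0.10001250 / 0.45429250
       = 0.2202


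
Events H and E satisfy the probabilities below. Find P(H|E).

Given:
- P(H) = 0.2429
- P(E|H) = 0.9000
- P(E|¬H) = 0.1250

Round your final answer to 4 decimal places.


Bayes' theorem: P(H|E) = P(E|H) × P(H) / P(E)

Step 1: Calculate P(E) using law of total probability
P(E) = P(E|H)P(H) + P(E|¬H)P(¬H)
     = 0.9000 × 0.2429 + 0.1250 × 0.7571
     = 0.21861000 + 0.09463750
     = 0.31324750

Step 2: Apply Bayes' theorem
P(H|E) = P(E|H) × P(H) / P(E)
       = 0.21861000 / 0.31324750
       = 0.6979


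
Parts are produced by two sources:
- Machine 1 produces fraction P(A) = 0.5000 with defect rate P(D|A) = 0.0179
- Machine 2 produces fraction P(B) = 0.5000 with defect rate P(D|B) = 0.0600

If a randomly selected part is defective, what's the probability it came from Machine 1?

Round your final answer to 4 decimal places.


Let A = from Machine 1, D = defective

Given:
- P(A) = 0.5000, P(B) = 0.5000
- P(D|A) = 0.0179, P(D|B) = 0.0600

Step 1: Find P(D)
P(D) = P(D|A)P(A) + P(D|B)P(B)
     = 0.0179 × 0.5000 + 0.0600 × 0.5000
     = 0.00895000 + 0.03000000
     = 0.03895000

Step 2: Apply Bayes' theorem
P(A|D) = P(D|A)P(A) / P(D)
       = 0.00895000 / 0.03895000
       = 0.2298


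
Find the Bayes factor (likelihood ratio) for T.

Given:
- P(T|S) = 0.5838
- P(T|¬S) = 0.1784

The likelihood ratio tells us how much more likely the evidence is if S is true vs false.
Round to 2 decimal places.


Likelihood Ratio (LR) = P(T|S) / P(T|¬S)

LR = 0.5838 / 0.1784
   = 3.27

The evidence is 3.27 times more likely if S is true than if S is false.
Because LR exceeds 1, T is evidence for S.


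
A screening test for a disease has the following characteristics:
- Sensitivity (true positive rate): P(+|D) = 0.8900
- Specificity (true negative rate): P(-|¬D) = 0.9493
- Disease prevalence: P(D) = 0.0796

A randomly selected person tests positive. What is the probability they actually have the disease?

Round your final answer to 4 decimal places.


Let D = has disease, + = positive test

Given:
- P(D) = 0.0796 (prevalence)
- P(+|D) = 0.8900 (sensitivity)
- P(-|¬D) = 0.9493 (specificity)
- P(+|¬D) = 0.0507 (false positive rate = 1 - specificity)

Step 1: Find P(+)
P(+) = P(+|D)P(D) + P(+|¬D)P(¬D)
     = 0.8900 × 0.0796 + 0.0507 × 0.9204
     = 0.07084400 + 0.04666428
     = 0.11750828

Step 2: Apply Bayes' theorem for P(D|+)
P(D|+) = P(+|D)P(D) / P(+)
       = 0.07084400 / 0.11750828
       = 0.6029


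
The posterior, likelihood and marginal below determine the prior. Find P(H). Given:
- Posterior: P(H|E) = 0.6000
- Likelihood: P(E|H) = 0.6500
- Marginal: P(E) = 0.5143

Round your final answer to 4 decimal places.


From Bayes' theorem: P(H|E) = P(E|H) × P(H) / P(E)

Rearranging for P(H):
P(H) = P(H|E) × P(E) / P(E|H)
     = 0.6000 × 0.5143 / 0.6500
     = 0.30858000 / 0.6500
     = 0.4747


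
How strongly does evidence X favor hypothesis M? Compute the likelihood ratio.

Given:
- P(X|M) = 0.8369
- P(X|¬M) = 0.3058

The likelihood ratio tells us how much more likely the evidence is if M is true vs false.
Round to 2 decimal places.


Likelihood Ratio (LR) = P(X|M) / P(X|¬M)

LR = 0.8369 / 0.3058
   = 2.74

The evidence is 2.74 times more likely if M is true than if M is false.
Since LR > 1, the evidence supports M over ¬M.


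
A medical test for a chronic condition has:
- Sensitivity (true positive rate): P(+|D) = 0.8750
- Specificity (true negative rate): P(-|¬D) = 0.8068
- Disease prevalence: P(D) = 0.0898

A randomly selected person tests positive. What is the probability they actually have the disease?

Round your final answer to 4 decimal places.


Let D = has disease, + = positive test

Given:
- P(D) = 0.0898 (prevalence)
- P(+|D) = 0.8750 (sensitivity)
- P(-|¬D) = 0.8068 (specificity)
- P(+|¬D) = 0.1932 (false positive rate = 1 - specificity)

Step 1: Find P(+)
P(+) = P(+|D)P(D) + P(+|¬D)P(¬D)
     = 0.8750 × 0.0898 + 0.1932 × 0.9102
     = 0.07857500 + 0.17585064
     = 0.25442564

Step 2: Apply Bayes' theorem for P(D|+)
P(D|+) = P(+|D)P(D) / P(+)
       = 0.07857500 / 0.25442564
       = 0.3088


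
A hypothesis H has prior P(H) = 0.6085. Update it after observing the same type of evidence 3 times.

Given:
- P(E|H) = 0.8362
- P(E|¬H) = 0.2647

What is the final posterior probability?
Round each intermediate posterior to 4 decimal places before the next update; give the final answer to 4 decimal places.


Sequential Bayesian updating:

Initial prior: P(H) = 0.6085

Update 1:
  P(E) = 0.8362 × 0.6085 + 0.2647 × 0.3915 = 0.50882770 + 0.10363005 = 0.61245775
  P(H|E) = 0.50882770 / 0.61245775 = 0.8308

Update 2:
  P(E) = 0.8362 × 0.8308 + 0.2647 × 0.1692 = 0.69471496 + 0.04478724 = 0.73950220
  P(H|E) = 0.69471496 / 0.73950220 = 0.9394

Update 3:
  P(E) = 0.8362 × 0.9394 + 0.2647 × 0.0606 = 0.78552628 + 0.01604082 = 0.80156710
  P(H|E) = 0.78552628 / 0.80156710 = 0.9800

Final posterior: 0.9800


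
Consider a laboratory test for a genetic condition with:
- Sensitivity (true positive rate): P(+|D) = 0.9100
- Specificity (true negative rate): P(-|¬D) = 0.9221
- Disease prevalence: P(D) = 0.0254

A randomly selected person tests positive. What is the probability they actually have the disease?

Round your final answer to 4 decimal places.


Let D = has disease, + = positive test

Given:
- P(D) = 0.0254 (prevalence)
- P(+|D) = 0.9100 (sensitivity)
- P(-|¬D) = 0.9221 (specificity)
- P(+|¬D) = 0.0779 (false positive rate = 1 - specificity)

Step 1: Find P(+)
P(+) = P(+|D)P(D) + P(+|¬D)P(¬D)
     = 0.9100 × 0.0254 + 0.0779 × 0.9746
     = 0.02311400 + 0.07592134
     = 0.09903534

Step 2: Apply Bayes' theorem for P(D|+)
P(D|+) = P(+|D)P(D) / P(+)
       = 0.02311400 / 0.09903534
       = 0.2334


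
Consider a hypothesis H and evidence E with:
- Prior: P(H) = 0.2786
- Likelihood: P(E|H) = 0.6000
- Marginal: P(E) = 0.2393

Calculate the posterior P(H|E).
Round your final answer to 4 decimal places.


Using Bayes' theorem:

P(H|E) = P(E|H) × P(H) / P(E)
       = 0.6000 × 0.2786 / 0.2393
       = 0.16716000 / 0.2393
       = 0.6985

The evidence strengthens our belief in H.
Prior: 0.2786 → Posterior: 0.6985


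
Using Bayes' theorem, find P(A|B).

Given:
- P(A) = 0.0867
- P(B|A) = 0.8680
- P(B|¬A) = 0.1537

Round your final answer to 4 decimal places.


Bayes' theorem: P(A|B) = P(B|A) × P(A) / P(B)

Step 1: Calculate P(B) using law of total probability
P(B) = P(B|A)P(A) + P(B|¬A)P(¬A)
     = 0.8680 × 0.0867 + 0.1537 × 0.9133
     = 0.07525560 + 0.14037421
     = 0.21562981

Step 2: Apply Bayes' theorem
P(A|B) = P(B|A) × P(A) / P(B)
       = 0.07525560 / 0.21562981
       = 0.3490


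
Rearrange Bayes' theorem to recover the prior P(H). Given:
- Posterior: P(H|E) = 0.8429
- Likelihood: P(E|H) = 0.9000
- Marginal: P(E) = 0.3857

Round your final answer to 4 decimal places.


From Bayes' theorem: P(H|E) = P(E|H) × P(H) / P(E)

Rearranging for P(H):
P(H) = P(H|E) × P(E) / P(E|H)
     = 0.8429 × 0.3857 / 0.9000
     = 0.32510653 / 0.9000
     = 0.3612


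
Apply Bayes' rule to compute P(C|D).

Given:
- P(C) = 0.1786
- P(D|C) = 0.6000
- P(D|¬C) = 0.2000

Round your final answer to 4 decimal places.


Bayes' theorem: P(C|D) = P(D|C) × P(C) / P(D)

Step 1: Calculate P(D) using law of total probability
P(D) = P(D|C)P(C) + P(D|¬C)P(¬C)
     = 0.6000 × 0.1786 + 0.2000 × 0.8214
     = 0.10716000 + 0.16428000
     = 0.27144000

Step 2: Apply Bayes' theorem
P(C|D) = P(D|C) × P(C) / P(D)
       = 0.10716000 / 0.27144000
       = 0.3948


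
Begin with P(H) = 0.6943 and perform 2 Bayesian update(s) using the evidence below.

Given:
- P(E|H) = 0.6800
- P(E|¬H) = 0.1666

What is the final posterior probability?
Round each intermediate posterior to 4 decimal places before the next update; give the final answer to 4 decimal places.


Sequential Bayesian updating:

Initial prior: P(H) = 0.6943

Update 1:
  P(E) = 0.6800 × 0.6943 + 0.1666 × 0.3057 = 0.47212400 + 0.05092962 = 0.52305362
  P(H|E) = 0.47212400 / 0.52305362 = 0.9026

Update 2:
  P(E) = 0.6800 × 0.9026 + 0.1666 × 0.0974 = 0.61376800 + 0.01622684 = 0.62999484
  P(H|E) = 0.61376800 / 0.62999484 = 0.9742

Final posterior: 0.9742


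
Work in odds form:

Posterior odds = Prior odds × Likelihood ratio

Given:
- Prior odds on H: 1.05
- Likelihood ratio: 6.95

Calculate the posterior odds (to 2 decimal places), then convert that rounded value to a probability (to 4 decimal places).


Step 1: Calculate posterior odds
Posterior odds = Prior odds × LR
               = 1.05 × 6.95
               = 7.30

Step 2: Convert to probability
P(H|E) = Posterior odds / (1 + Posterior odds)
       = 7.30 / (1 + 7.30)
       = 7.30 / 8.30
       = 0.8795

The evidence increased P(H) from 0.5122 to 0.8795.


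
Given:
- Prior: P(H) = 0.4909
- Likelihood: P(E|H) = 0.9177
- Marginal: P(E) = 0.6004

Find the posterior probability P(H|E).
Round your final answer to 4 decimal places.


Using Bayes' theorem:

P(H|E) = P(E|H) × P(H) / P(E)
       = 0.9177 × 0.4909 / 0.6004
       = 0.45049893 / 0.6004
       = 0.7503

The evidence strengthens our belief in H.
Prior: 0.4909 → Posterior: 0.7503


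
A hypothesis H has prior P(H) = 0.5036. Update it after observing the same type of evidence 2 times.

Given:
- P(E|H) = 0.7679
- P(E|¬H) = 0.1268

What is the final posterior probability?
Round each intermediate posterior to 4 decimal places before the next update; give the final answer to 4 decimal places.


Sequential Bayesian updating:

Initial prior: P(H) = 0.5036

Update 1:
  P(E) = 0.7679 × 0.5036 + 0.1268 × 0.4964 = 0.38671444 + 0.06294352 = 0.44965796
  P(H|E) = 0.38671444 / 0.44965796 = 0.8600

Update 2:
  P(E) = 0.7679 × 0.8600 + 0.1268 × 0.1400 = 0.66039400 + 0.01775200 = 0.67814600
  P(H|E) = 0.66039400 / 0.67814600 = 0.9738

Final posterior: 0.9738


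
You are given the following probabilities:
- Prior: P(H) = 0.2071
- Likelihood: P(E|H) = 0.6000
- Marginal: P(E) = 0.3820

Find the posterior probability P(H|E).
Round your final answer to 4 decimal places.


Using Bayes' theorem:

P(H|E) = P(E|H) × P(H) / P(E)
       = 0.6000 × 0.2071 / 0.3820
       = 0.12426000 / 0.3820
       = 0.3253

The evidence strengthens our belief in H.
Prior: 0.2071 → Posterior: 0.3253


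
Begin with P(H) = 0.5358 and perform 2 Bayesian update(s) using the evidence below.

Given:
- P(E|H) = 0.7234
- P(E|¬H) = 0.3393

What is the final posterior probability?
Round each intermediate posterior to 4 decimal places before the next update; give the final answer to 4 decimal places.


Sequential Bayesian updating:

Initial prior: P(H) = 0.5358

Update 1:
  P(E) = 0.7234 × 0.5358 + 0.3393 × 0.4642 = 0.38759772 + 0.15750306 = 0.54510078
  P(H|E) = 0.38759772 / 0.54510078 = 0.7111

Update 2:
  P(E) = 0.7234 × 0.7111 + 0.3393 × 0.2889 = 0.51440974 + 0.09802377 = 0.61243351
  P(H|E) = 0.51440974 / 0.61243351 = 0.8399

Final posterior: 0.8399


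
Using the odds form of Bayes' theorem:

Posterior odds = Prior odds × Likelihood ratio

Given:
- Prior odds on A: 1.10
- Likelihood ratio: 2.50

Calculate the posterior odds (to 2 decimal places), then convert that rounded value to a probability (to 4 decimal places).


Step 1: Calculate posterior odds
Posterior odds = Prior odds × LR
               = 1.10 × 2.50
               = 2.75

Step 2: Convert to probability
P(A|E) = Posterior odds / (1 + Posterior odds)
       = 2.75 / (1 + 2.75)
       = 2.75 / 3.75
       = 0.7333

The evidence increased P(A) from 0.5238 to 0.7333.


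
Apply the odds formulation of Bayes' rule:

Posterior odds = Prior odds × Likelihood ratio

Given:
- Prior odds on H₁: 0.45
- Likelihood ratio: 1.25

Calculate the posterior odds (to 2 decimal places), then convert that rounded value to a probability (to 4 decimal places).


Step 1: Calculate posterior odds
Posterior odds = Prior odds × LR
               = 0.45 × 1.25
               = 0.56

Step 2: Convert to probability
P(H₁|E) = Posterior odds / (1 + Posterior odds)
       = 0.56 / (1 + 0.56)
       = 0.56 / 1.56
       = 0.3590

The evidence increased P(H₁) from 0.3103 to 0.3590.


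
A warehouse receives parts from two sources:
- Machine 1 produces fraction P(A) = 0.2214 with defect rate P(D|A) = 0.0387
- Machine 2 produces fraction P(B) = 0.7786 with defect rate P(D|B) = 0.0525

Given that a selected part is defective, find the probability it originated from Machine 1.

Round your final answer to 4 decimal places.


Let A = from Machine 1, D = defective

Given:
- P(A) = 0.2214, P(B) = 0.7786
- P(D|A) = 0.0387, P(D|B) = 0.0525

Step 1: Find P(D)
P(D) = P(D|A)P(A) + P(D|B)P(B)
     = 0.0387 × 0.2214 + 0.0525 × 0.7786
     = 0.00856818 + 0.04087650
     = 0.04944468

Step 2: Apply Bayes' theorem
P(A|D) = P(D|A)P(A) / P(D)
       = 0.00856818 / 0.04944468
       = 0.1733


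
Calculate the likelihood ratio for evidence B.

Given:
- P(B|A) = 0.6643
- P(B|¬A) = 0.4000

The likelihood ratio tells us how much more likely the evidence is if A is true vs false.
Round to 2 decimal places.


Likelihood Ratio (LR) = P(B|A) / P(B|¬A)

LR = 0.6643 / 0.4000
   = 1.66

The evidence is 1.66 times more likely if A is true than if A is false.
LR > 1, so observing B raises the odds in favor of A.


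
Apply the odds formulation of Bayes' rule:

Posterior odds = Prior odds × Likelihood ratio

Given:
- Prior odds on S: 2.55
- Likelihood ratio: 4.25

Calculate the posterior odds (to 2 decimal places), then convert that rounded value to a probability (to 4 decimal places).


Step 1: Calculate posterior odds
Posterior odds = Prior odds × LR
               = 2.55 × 4.25
               = 10.84

Step 2: Convert to probability
P(S|E) = Posterior odds / (1 + Posterior odds)
       = 10.84 / (1 + 10.84)
       = 10.84 / 11.84
       = 0.9155

The evidence increased P(S) from 0.7183 to 0.9155.


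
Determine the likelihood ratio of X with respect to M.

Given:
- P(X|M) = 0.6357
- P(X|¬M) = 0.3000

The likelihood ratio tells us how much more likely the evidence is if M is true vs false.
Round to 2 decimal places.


Likelihood Ratio (LR) = P(X|M) / P(X|¬M)

LR = 0.6357 / 0.3000
   = 2.12

The evidence is 2.12 times more likely if M is true than if M is false.
LR > 1, so observing X raises the odds in favor of M.


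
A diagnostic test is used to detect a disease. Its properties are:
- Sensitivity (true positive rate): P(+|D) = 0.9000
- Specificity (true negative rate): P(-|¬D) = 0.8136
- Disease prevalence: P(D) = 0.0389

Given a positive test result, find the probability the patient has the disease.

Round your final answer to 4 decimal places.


Let D = has disease, + = positive test

Given:
- P(D) = 0.0389 (prevalence)
- P(+|D) = 0.9000 (sensitivity)
- P(-|¬D) = 0.8136 (specificity)
- P(+|¬D) = 0.1864 (false positive rate = 1 - specificity)

Step 1: Find P(+)
P(+) = P(+|D)P(D) + P(+|¬D)P(¬D)
     = 0.9000 × 0.0389 + 0.1864 × 0.9611
     = 0.03501000 + 0.17914904
     = 0.21415904

Step 2: Apply Bayes' theorem for P(D|+)
P(D|+) = P(+|D)P(D) / P(+)
       = 0.03501000 / 0.21415904
       = 0.1635


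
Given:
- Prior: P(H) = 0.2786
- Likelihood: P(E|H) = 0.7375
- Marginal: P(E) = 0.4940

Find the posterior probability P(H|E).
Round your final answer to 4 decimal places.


Using Bayes' theorem:

P(H|E) = P(E|H) × P(H) / P(E)
       = 0.7375 × 0.2786 / 0.4940
       = 0.20546750 / 0.4940
       = 0.4159

The evidence strengthens our belief in H.
Prior: 0.2786 → Posterior: 0.4159


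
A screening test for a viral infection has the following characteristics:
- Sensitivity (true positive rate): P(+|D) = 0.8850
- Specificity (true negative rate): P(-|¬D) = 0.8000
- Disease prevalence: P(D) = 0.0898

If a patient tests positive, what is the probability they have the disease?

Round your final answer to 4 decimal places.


Let D = has disease, + = positive test

Given:
- P(D) = 0.0898 (prevalence)
- P(+|D) = 0.8850 (sensitivity)
- P(-|¬D) = 0.8000 (specificity)
- P(+|¬D) = 0.2000 (false positive rate = 1 - specificity)

Step 1: Find P(+)
P(+) = P(+|D)P(D) + P(+|¬D)P(¬D)
     = 0.8850 × 0.0898 + 0.2000 × 0.9102
     = 0.07947300 + 0.18204000
     = 0.26151300

Step 2: Apply Bayes' theorem for P(D|+)
P(D|+) = P(+|D)P(D) / P(+)
       = 0.07947300 / 0.26151300
       = 0.3039


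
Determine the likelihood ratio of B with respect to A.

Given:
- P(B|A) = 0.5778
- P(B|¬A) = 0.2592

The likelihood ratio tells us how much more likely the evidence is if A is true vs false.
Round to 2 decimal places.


Likelihood Ratio (LR) = P(B|A) / P(B|¬A)

LR = 0.5778 / 0.2592
   = 2.23

The evidence is 2.23 times more likely if A is true than if A is false.
Since LR > 1, the evidence supports A over ¬A.


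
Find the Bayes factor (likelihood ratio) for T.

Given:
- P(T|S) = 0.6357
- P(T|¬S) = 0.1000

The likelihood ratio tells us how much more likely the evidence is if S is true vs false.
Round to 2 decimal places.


Likelihood Ratio (LR) = P(T|S) / P(T|¬S)

LR = 0.6357 / 0.1000
   = 6.36

The evidence is 6.36 times more likely if S is true than if S is false.
LR > 1, so observing T raises the odds in favor of S.


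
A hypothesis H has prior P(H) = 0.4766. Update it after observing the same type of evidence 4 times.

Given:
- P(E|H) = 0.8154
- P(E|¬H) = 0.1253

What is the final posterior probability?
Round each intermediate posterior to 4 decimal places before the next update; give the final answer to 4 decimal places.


Sequential Bayesian updating:

Initial prior: P(H) = 0.4766

Update 1:
  P(E) = 0.8154 × 0.4766 + 0.1253 × 0.5234 = 0.38861964 + 0.06558202 = 0.45420166
  P(H|E) = 0.38861964 / 0.45420166 = 0.8556

Update 2:
  P(E) = 0.8154 × 0.8556 + 0.1253 × 0.1444 = 0.69765624 + 0.01809332 = 0.71574956
  P(H|E) = 0.69765624 / 0.71574956 = 0.9747

Update 3:
  P(E) = 0.8154 × 0.9747 + 0.1253 × 0.0253 = 0.79477038 + 0.00317009 = 0.79794047
  P(H|E) = 0.79477038 / 0.79794047 = 0.9960

Update 4:
  P(E) = 0.8154 × 0.9960 + 0.1253 × 0.0040 = 0.81213840 + 0.00050120 = 0.81263960
  P(H|E) = 0.81213840 / 0.81263960 = 0.9994

Final posterior: 0.9994


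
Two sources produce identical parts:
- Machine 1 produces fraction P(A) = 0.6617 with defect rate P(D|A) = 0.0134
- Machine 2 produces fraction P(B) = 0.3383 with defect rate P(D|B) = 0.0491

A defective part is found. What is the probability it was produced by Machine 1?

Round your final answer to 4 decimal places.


Let A = from Machine 1, D = defective

Given:
- P(A) = 0.6617, P(B) = 0.3383
- P(D|A) = 0.0134, P(D|B) = 0.0491

Step 1: Find P(D)
P(D) = P(D|A)P(A) + P(D|B)P(B)
     = 0.0134 × 0.6617 + 0.0491 × 0.3383
     = 0.00886678 + 0.01661053
     = 0.02547731

Step 2: Apply Bayes' theorem
P(A|D) = P(D|A)P(A) / P(D)
       = 0.00886678 / 0.02547731
       = 0.3480


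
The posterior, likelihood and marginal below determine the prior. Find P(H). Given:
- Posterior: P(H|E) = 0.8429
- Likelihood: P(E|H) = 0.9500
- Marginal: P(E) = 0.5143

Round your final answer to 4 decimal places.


From Bayes' theorem: P(H|E) = P(E|H) × P(H) / P(E)

Rearranging for P(H):
P(H) = P(H|E) × P(E) / P(E|H)
     = 0.8429 × 0.5143 / 0.9500
     = 0.43350347 / 0.9500
     = 0.4563


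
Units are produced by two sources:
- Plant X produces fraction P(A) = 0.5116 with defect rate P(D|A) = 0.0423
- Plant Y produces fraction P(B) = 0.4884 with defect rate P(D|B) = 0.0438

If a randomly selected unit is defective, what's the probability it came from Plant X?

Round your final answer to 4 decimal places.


Let A = from Plant X, D = defective

Given:
- P(A) = 0.5116, P(B) = 0.4884
- P(D|A) = 0.0423, P(D|B) = 0.0438

Step 1: Find P(D)
P(D) = P(D|A)P(A) + P(D|B)P(B)
     = 0.0423 × 0.5116 + 0.0438 × 0.4884
     = 0.02164068 + 0.02139192
     = 0.04303260

Step 2: Apply Bayes' theorem
P(A|D) = P(D|A)P(A) / P(D)
       = 0.02164068 / 0.04303260
       = 0.5029


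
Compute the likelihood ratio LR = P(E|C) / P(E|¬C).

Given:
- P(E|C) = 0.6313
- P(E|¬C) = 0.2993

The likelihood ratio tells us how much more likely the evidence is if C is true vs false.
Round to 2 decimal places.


Likelihood Ratio (LR) = P(E|C) / P(E|¬C)

LR = 0.6313 / 0.2993
   = 2.11

The evidence is 2.11 times more likely if C is true than if C is false.
Since LR > 1, the evidence supports C over ¬C.


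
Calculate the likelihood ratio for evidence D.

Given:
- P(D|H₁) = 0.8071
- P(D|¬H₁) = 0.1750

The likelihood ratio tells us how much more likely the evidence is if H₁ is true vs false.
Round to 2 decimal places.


Likelihood Ratio (LR) = P(D|H₁) / P(D|¬H₁)

LR = 0.8071 / 0.1750
   = 4.61

The evidence is 4.61 times more likely if H₁ is true than if H₁ is false.
LR > 1, so observing D raises the odds in favor of H₁.


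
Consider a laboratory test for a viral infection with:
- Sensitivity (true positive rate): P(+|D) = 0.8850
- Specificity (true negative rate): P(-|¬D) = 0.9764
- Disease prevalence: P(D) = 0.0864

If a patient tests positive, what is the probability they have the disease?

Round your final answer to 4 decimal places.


Let D = has disease, + = positive test

Given:
- P(D) = 0.0864 (prevalence)
- P(+|D) = 0.8850 (sensitivity)
- P(-|¬D) = 0.9764 (specificity)
- P(+|¬D) = 0.0236 (false positive rate = 1 - specificity)

Step 1: Find P(+)
P(+) = P(+|D)P(D) + P(+|¬D)P(¬D)
     = 0.8850 × 0.0864 + 0.0236 × 0.9136
     = 0.07646400 + 0.02156096
     = 0.09802496

Step 2: Apply Bayes' theorem for P(D|+)
P(D|+) = P(+|D)P(D) / P(+)
       = 0.07646400 / 0.09802496
       = 0.7800


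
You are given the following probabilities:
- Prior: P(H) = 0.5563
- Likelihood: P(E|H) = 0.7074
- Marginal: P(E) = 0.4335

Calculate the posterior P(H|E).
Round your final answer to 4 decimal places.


Using Bayes' theorem:

P(H|E) = P(E|H) × P(H) / P(E)
       = 0.7074 × 0.5563 / 0.4335
       = 0.39352662 / 0.4335
       = 0.9078

The evidence strengthens our belief in H.
Prior: 0.5563 → Posterior: 0.9078


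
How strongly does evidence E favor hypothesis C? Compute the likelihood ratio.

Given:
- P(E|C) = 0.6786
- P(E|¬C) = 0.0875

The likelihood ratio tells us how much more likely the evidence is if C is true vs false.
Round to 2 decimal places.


Likelihood Ratio (LR) = P(E|C) / P(E|¬C)

LR = 0.6786 / 0.0875
   = 7.76

The evidence is 7.76 times more likely if C is true than if C is false.
LR > 1, so observing E raises the odds in favor of C.


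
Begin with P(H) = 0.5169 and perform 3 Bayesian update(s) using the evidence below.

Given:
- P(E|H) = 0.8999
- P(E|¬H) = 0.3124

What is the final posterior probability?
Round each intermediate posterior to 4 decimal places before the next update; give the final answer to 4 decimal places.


Sequential Bayesian updating:

Initial prior: P(H) = 0.5169

Update 1:
  P(E) = 0.8999 × 0.5169 + 0.3124 × 0.4831 = 0.46515831 + 0.15092044 = 0.61607875
  P(H|E) = 0.46515831 / 0.61607875 = 0.7550

Update 2:
  P(E) = 0.8999 × 0.7550 + 0.3124 × 0.2450 = 0.67942450 + 0.07653800 = 0.75596250
  P(H|E) = 0.67942450 / 0.75596250 = 0.8988

Update 3:
  P(E) = 0.8999 × 0.8988 + 0.3124 × 0.1012 = 0.80883012 + 0.03161488 = 0.84044500
  P(H|E) = 0.80883012 / 0.84044500 = 0.9624

Final posterior: 0.9624


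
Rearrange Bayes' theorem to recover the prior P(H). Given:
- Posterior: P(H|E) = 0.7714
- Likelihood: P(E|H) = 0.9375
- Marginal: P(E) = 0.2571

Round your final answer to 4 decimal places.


From Bayes' theorem: P(H|E) = P(E|H) × P(H) / P(E)

Rearranging for P(H):
P(H) = P(H|E) × P(E) / P(E|H)
     = 0.7714 × 0.2571 / 0.9375
     = 0.19832694 / 0.9375
     = 0.2115


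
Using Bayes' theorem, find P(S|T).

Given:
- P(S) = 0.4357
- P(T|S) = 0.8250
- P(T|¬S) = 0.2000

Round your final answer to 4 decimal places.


Bayes' theorem: P(S|T) = P(T|S) × P(S) / P(T)

Step 1: Calculate P(T) using law of total probability
P(T) = P(T|S)P(S) + P(T|¬S)P(¬S)
     = 0.8250 × 0.4357 + 0.2000 × 0.5643
     = 0.35945250 + 0.11286000
     = 0.47231250

Step 2: Apply Bayes' theorem
P(S|T) = P(T|S) × P(S) / P(T)
       = 0.35945250 / 0.47231250
       = 0.7610


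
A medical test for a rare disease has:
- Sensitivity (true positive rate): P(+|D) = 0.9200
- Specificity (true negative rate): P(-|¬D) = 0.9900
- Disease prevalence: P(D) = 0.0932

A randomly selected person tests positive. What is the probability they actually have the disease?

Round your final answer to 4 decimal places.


Let D = has disease, + = positive test

Given:
- P(D) = 0.0932 (prevalence)
- P(+|D) = 0.9200 (sensitivity)
- P(-|¬D) = 0.9900 (specificity)
- P(+|¬D) = 0.0100 (false positive rate = 1 - specificity)

Step 1: Find P(+)
P(+) = P(+|D)P(D) + P(+|¬D)P(¬D)
     = 0.9200 × 0.0932 + 0.0100 × 0.9068
     = 0.08574400 + 0.00906800
     = 0.09481200

Step 2: Apply Bayes' theorem for P(D|+)
P(D|+) = P(+|D)P(D) / P(+)
       = 0.08574400 / 0.09481200
       = 0.9044


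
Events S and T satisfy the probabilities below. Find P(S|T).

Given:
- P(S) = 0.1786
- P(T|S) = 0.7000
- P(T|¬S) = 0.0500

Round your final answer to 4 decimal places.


Bayes' theorem: P(S|T) = P(T|S) × P(S) / P(T)

Step 1: Calculate P(T) using law of total probability
P(T) = P(T|S)P(S) + P(T|¬S)P(¬S)
     = 0.7000 × 0.1786 + 0.0500 × 0.8214
     = 0.12502000 + 0.04107000
     = 0.16609000

Step 2: Apply Bayes' theorem
P(S|T) = P(T|S) × P(S) / P(T)
       = 0.12502000 / 0.16609000
       = 0.7527


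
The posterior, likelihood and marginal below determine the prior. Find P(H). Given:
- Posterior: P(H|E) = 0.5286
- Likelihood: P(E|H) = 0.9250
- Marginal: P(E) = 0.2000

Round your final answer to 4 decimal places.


From Bayes' theorem: P(H|E) = P(E|H) × P(H) / P(E)

Rearranging for P(H):
P(H) = P(H|E) × P(E) / P(E|H)
     = 0.5286 × 0.2000 / 0.9250
     = 0.10572000 / 0.9250
     = 0.1143


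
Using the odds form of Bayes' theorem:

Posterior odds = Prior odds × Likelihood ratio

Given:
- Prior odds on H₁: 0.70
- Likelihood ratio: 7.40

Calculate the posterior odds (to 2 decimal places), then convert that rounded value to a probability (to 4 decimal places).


Step 1: Calculate posterior odds
Posterior odds = Prior odds × LR
               = 0.70 × 7.40
               = 5.18

Step 2: Convert to probability
P(H₁|E) = Posterior odds / (1 + Posterior odds)
       = 5.18 / (1 + 5.18)
       = 5.18 / 6.18
       = 0.8382

The evidence increased P(H₁) from 0.4118 to 0.8382.


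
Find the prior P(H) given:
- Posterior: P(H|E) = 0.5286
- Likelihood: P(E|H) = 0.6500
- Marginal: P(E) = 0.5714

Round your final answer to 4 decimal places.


From Bayes' theorem: P(H|E) = P(E|H) × P(H) / P(E)

Rearranging for P(H):
P(H) = P(H|E) × P(E) / P(E|H)
     = 0.5286 × 0.5714 / 0.6500
     = 0.30204204 / 0.6500
     = 0.4647
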